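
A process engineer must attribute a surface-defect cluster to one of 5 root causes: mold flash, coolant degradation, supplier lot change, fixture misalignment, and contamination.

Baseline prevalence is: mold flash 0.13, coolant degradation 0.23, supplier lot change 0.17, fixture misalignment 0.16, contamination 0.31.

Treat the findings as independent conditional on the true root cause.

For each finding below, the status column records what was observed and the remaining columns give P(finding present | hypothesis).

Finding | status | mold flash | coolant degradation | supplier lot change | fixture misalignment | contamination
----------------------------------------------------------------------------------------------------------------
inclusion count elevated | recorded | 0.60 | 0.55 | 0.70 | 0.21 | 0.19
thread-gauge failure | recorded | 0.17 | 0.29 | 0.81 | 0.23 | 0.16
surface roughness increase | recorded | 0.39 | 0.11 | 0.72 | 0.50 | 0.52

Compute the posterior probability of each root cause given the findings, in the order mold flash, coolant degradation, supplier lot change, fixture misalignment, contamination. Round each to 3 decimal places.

By Bayes' rule with conditional independence, the unnormalized weight for each hypothesis is prior × ∏ likelihoods:
  mold flash: 0.13 × 0.60 × 0.17 × 0.39 = 0.0051714
  coolant degradation: 0.23 × 0.55 × 0.29 × 0.11 = 0.0040354
  supplier lot change: 0.17 × 0.70 × 0.81 × 0.72 = 0.069401
  fixture misalignment: 0.16 × 0.21 × 0.23 × 0.50 = 0.003864
  contamination: 0.31 × 0.19 × 0.16 × 0.52 = 0.0049005
Marginal likelihood of the evidence = 0.087372.
P(mold flash | evidence) = 0.0051714 / 0.087372 ≈ 0.059
P(coolant degradation | evidence) = 0.0040354 / 0.087372 ≈ 0.046
P(supplier lot change | evidence) = 0.069401 / 0.087372 ≈ 0.794
P(fixture misalignment | evidence) = 0.003864 / 0.087372 ≈ 0.044
P(contamination | evidence) = 0.0049005 / 0.087372 ≈ 0.056

0.059, 0.046, 0.794, 0.044, 0.056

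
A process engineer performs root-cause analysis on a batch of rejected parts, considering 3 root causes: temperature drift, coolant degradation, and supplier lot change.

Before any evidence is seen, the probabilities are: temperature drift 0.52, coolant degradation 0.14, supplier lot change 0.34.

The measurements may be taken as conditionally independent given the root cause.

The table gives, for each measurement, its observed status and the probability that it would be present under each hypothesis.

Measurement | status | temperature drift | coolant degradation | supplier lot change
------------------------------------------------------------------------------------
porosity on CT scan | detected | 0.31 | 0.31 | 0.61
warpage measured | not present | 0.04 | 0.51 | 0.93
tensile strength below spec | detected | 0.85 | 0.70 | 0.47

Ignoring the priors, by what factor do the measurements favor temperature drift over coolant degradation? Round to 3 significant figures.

2.38

Joint likelihood of the measurement pattern under each hypothesis (using 1 − P(present | H) for each absent measurement):
  temperature drift: 0.31 × (1 − 0.04) × 0.85 = 0.25296
  coolant degradation: 0.31 × (1 − 0.51) × 0.70 = 0.10633
Bayes factor = 0.25296 / 0.10633 ≈ 2.38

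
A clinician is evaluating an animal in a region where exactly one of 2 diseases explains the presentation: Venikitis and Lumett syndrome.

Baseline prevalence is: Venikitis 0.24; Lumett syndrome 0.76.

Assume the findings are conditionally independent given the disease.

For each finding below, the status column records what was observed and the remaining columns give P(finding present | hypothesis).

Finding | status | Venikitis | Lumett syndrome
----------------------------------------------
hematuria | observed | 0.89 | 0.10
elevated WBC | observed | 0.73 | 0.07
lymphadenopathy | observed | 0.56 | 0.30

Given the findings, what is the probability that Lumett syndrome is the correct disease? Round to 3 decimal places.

By Bayes' rule with conditional independence, the unnormalized weight for each hypothesis is prior × ∏ likelihoods:
  Venikitis: 0.24 × 0.89 × 0.73 × 0.56 = 0.08732
  Lumett syndrome: 0.76 × 0.10 × 0.07 × 0.30 = 0.001596
Marginal likelihood of the evidence = 0.088916.
P(Lumett syndrome | evidence) = 0.001596 / 0.088916 ≈ 0.018.

0.018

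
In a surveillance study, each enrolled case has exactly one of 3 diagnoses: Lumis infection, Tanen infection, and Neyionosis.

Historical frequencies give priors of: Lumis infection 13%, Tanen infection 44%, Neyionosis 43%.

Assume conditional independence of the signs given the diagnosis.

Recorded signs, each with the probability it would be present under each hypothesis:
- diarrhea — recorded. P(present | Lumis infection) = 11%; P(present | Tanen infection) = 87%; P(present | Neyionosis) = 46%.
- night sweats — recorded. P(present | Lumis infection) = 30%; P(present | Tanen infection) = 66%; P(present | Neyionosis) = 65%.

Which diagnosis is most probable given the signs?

Tanen infection

By Bayes' rule with conditional independence, the unnormalized weight for each hypothesis is prior × ∏ likelihoods:
  Lumis infection: 0.13 × 0.11 × 0.30 = 0.00429
  Tanen infection: 0.44 × 0.87 × 0.66 = 0.25265
  Neyionosis: 0.43 × 0.46 × 0.65 = 0.12857
Marginal likelihood of the evidence = 0.38551.
P(Lumis infection | evidence) ≈ 0.00429 / 0.38551 ≈ 0.011
P(Tanen infection | evidence) ≈ 0.25265 / 0.38551 ≈ 0.655
P(Neyionosis | evidence) ≈ 0.12857 / 0.38551 ≈ 0.334
The largest is 0.655, so Tanen infection is most probable.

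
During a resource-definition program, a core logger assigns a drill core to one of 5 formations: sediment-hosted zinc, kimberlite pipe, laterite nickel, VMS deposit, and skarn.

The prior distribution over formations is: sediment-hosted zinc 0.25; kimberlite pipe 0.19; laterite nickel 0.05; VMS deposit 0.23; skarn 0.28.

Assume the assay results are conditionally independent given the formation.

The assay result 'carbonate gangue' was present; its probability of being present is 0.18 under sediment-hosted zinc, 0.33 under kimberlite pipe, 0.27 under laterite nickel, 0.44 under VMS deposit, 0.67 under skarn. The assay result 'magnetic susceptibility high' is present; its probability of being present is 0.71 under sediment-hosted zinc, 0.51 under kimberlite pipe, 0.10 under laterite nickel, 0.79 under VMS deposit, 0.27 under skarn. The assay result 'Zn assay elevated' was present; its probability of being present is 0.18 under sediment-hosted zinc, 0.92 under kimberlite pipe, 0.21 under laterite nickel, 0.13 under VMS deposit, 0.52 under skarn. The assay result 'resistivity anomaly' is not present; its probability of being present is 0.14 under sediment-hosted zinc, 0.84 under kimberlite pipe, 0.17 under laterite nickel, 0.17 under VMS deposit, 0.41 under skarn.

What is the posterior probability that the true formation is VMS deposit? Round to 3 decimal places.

Multiply each prior by the joint likelihood of the assay result pattern (using 1 − P(present | H) for each absent assay result):
  sediment-hosted zinc: 0.25 × 0.18 × 0.71 × 0.18 × (1 − 0.14) = 0.0049459
  kimberlite pipe: 0.19 × 0.33 × 0.51 × 0.92 × (1 − 0.84) = 0.004707
  laterite nickel: 0.05 × 0.27 × 0.10 × 0.21 × (1 − 0.17) = 0.00023531
  VMS deposit: 0.23 × 0.44 × 0.79 × 0.13 × (1 − 0.17) = 0.0086264
  skarn: 0.28 × 0.67 × 0.27 × 0.52 × (1 − 0.41) = 0.01554
Normalizing constant Z = 0.0049459 + 0.004707 + 0.00023531 + 0.0086264 + 0.01554 = 0.034055.
P(VMS deposit | evidence) = 0.0086264 / 0.034055 ≈ 0.253.

0.253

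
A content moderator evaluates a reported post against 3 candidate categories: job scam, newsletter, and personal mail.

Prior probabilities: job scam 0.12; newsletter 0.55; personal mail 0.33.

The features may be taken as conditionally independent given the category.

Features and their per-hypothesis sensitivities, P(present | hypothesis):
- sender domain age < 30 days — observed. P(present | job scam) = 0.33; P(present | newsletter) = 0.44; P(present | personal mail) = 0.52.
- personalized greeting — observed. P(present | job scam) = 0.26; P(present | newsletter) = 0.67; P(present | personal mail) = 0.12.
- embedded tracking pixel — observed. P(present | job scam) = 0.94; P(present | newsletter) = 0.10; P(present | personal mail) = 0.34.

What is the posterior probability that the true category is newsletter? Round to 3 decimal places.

0.493

By Bayes' rule with conditional independence, the unnormalized weight for each hypothesis is prior × ∏ likelihoods:
  job scam: 0.12 × 0.33 × 0.26 × 0.94 = 0.0096782
  newsletter: 0.55 × 0.44 × 0.67 × 0.10 = 0.016214
  personal mail: 0.33 × 0.52 × 0.12 × 0.34 = 0.0070013
Marginal likelihood of the evidence = 0.032894.
P(newsletter | evidence) = 0.016214 / 0.032894 ≈ 0.493.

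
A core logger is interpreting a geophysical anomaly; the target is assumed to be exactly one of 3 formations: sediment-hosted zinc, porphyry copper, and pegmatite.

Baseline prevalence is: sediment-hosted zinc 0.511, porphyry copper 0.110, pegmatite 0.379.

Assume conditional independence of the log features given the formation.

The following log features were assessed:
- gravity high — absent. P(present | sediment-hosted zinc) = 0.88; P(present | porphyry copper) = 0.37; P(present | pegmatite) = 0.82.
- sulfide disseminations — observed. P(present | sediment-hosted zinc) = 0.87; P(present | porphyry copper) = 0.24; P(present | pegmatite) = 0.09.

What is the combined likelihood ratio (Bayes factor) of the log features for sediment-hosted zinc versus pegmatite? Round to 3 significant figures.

Take the product of per-log feature likelihoods under each hypothesis (using 1 − P(present | H) for each absent log feature), then divide.
  sediment-hosted zinc: (1 − 0.88) × 0.87 = 0.1044
  pegmatite: (1 − 0.82) × 0.09 = 0.0162
Bayes factor = 0.1044 / 0.0162 ≈ 6.44

6.44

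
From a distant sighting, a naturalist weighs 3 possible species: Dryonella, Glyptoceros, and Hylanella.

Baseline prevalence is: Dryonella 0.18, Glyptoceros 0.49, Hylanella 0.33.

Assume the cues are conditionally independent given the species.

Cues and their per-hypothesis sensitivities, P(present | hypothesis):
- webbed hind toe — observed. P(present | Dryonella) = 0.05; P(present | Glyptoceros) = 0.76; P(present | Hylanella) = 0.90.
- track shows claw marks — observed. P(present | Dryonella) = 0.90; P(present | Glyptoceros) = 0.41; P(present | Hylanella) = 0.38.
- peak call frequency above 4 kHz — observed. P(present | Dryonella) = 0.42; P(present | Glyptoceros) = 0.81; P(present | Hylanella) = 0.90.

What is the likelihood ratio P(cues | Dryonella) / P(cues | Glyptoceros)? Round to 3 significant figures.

0.0749

The Bayes factor is the ratio of the joint likelihoods of the cue pattern under the two hypotheses.
  Dryonella: 0.05 × 0.90 × 0.42 = 0.0189
  Glyptoceros: 0.76 × 0.41 × 0.81 = 0.2524
Bayes factor = 0.0189 / 0.2524 ≈ 0.0749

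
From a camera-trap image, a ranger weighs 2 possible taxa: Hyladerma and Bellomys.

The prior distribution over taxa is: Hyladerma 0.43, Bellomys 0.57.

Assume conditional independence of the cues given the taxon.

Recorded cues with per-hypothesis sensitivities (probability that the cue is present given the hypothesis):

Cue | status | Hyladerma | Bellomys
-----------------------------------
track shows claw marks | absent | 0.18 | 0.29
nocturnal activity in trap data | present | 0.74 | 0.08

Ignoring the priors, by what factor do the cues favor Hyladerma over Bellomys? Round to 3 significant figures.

10.7

Take the product of per-cue likelihoods under each hypothesis (using 1 − P(present | H) for each absent cue), then divide.
  Hyladerma: (1 − 0.18) × 0.74 = 0.6068
  Bellomys: (1 − 0.29) × 0.08 = 0.0568
Bayes factor = 0.6068 / 0.0568 ≈ 10.7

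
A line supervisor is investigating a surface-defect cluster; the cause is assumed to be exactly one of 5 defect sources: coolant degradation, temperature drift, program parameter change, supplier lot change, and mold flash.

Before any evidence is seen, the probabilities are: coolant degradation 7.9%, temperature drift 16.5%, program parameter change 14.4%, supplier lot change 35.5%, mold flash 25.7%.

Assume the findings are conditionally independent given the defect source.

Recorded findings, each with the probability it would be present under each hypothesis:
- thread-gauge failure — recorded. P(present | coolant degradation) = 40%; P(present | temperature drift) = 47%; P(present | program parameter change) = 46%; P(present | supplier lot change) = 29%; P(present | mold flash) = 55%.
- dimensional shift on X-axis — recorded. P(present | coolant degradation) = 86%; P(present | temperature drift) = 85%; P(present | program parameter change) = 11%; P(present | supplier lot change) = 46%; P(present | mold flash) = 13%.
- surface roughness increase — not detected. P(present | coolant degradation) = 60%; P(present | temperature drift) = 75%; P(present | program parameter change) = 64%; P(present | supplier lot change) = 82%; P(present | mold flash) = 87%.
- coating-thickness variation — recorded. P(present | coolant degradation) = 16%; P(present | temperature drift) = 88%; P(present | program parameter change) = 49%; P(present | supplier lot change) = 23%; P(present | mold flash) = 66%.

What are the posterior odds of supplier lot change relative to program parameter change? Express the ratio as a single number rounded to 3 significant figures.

1.53

Posterior odds equal prior odds times the likelihood ratio; only the two competing hypotheses matter (using 1 − P(present | H) for each absent finding).
  supplier lot change: 0.355 × 0.29 × 0.46 × (1 − 0.82) × 0.23 = 0.0019606
  program parameter change: 0.144 × 0.46 × 0.11 × (1 − 0.64) × 0.49 = 0.0012853
Odds(supplier lot change : program parameter change) = 0.0019606 / 0.0012853 ≈ 1.53.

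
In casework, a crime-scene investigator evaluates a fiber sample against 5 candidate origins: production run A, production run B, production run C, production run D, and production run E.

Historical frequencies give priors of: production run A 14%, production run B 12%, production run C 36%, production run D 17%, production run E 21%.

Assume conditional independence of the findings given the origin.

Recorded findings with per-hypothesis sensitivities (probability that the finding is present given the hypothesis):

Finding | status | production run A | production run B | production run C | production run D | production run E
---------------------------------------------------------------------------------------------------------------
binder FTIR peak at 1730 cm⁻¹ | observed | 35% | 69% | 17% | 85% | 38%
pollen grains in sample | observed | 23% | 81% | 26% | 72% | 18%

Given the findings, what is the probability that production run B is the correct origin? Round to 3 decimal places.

0.315

By Bayes' rule with conditional independence, the unnormalized weight for each hypothesis is prior × ∏ likelihoods:
  production run A: 0.14 × 0.35 × 0.23 = 0.01127
  production run B: 0.12 × 0.69 × 0.81 = 0.067068
  production run C: 0.36 × 0.17 × 0.26 = 0.015912
  production run D: 0.17 × 0.85 × 0.72 = 0.10404
  production run E: 0.21 × 0.38 × 0.18 = 0.014364
The unnormalized weights sum to 0.21265.
P(production run B | evidence) = 0.067068 / 0.21265 ≈ 0.315.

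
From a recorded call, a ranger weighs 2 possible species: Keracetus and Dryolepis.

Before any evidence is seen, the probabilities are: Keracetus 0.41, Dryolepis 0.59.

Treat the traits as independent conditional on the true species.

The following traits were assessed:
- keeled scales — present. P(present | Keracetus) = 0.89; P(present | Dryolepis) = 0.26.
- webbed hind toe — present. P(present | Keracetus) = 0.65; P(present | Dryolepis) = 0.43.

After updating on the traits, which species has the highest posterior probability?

For each hypothesis, the unnormalized posterior weight is prior × product of the trait likelihoods:
  Keracetus: 0.41 × 0.89 × 0.65 = 0.23719
  Dryolepis: 0.59 × 0.26 × 0.43 = 0.065962
The unnormalized weights sum to 0.30315.
P(Keracetus | evidence) ≈ 0.23719 / 0.30315 ≈ 0.782
P(Dryolepis | evidence) ≈ 0.065962 / 0.30315 ≈ 0.218
The largest is 0.782, so Keracetus is most probable.

Keracetus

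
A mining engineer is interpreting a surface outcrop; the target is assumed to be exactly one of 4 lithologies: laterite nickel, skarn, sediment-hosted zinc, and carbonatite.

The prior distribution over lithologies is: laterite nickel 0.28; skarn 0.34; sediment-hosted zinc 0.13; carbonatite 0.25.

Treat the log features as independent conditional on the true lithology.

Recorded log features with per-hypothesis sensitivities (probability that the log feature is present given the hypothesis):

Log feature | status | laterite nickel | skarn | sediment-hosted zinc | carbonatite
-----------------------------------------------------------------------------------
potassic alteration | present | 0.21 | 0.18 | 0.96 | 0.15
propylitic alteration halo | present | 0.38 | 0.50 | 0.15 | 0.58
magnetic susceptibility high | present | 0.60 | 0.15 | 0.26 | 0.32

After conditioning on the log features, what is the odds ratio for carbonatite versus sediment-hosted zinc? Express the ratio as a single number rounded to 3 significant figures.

Unnormalized posterior weight (prior times the log feature likelihoods) for each of the two hypotheses:
  carbonatite: 0.25 × 0.15 × 0.58 × 0.32 = 0.00696
  sediment-hosted zinc: 0.13 × 0.96 × 0.15 × 0.26 = 0.0048672
Odds(carbonatite : sediment-hosted zinc) = 0.00696 / 0.0048672 ≈ 1.43.

1.43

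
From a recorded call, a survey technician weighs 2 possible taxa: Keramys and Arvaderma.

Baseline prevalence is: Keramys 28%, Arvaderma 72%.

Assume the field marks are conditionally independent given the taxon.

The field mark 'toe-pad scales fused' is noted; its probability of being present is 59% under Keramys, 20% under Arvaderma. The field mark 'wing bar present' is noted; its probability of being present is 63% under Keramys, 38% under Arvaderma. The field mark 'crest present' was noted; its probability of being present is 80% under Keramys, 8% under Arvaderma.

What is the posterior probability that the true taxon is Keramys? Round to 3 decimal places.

0.950

For each hypothesis, the unnormalized posterior weight is prior × product of the field mark likelihoods:
  Keramys: 0.28 × 0.59 × 0.63 × 0.80 = 0.083261
  Arvaderma: 0.72 × 0.20 × 0.38 × 0.08 = 0.0043776
The unnormalized weights sum to 0.087638.
P(Keramys | evidence) = 0.083261 / 0.087638 ≈ 0.950.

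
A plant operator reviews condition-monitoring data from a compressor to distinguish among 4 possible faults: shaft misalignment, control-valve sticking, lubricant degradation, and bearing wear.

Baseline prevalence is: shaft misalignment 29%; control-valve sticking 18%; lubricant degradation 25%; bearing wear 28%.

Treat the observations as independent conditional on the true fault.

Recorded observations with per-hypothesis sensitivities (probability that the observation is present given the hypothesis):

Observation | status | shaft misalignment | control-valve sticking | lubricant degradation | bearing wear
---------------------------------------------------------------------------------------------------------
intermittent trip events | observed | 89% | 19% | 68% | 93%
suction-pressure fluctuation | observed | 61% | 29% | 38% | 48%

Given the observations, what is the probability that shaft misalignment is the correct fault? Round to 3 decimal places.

For each hypothesis, the unnormalized posterior weight is prior × product of the observation likelihoods:
  shaft misalignment: 0.29 × 0.89 × 0.61 = 0.15744
  control-valve sticking: 0.18 × 0.19 × 0.29 = 0.009918
  lubricant degradation: 0.25 × 0.68 × 0.38 = 0.0646
  bearing wear: 0.28 × 0.93 × 0.48 = 0.12499
Normalizing constant Z = 0.15744 + 0.009918 + 0.0646 + 0.12499 = 0.35695.
P(shaft misalignment | evidence) = 0.15744 / 0.35695 ≈ 0.441.

0.441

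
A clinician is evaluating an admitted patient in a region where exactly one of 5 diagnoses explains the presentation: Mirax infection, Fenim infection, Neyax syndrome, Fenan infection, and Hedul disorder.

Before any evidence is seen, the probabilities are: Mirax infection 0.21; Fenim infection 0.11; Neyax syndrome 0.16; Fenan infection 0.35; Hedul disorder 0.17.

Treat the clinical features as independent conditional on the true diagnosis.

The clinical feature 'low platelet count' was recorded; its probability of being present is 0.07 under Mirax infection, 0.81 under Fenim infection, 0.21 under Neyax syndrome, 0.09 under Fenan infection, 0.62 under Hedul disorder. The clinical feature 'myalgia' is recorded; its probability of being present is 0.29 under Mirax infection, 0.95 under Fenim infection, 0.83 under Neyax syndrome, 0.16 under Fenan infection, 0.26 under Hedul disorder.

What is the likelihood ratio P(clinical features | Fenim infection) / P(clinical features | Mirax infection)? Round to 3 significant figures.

37.9

Joint likelihood of the clinical feature pattern under each hypothesis:
  Fenim infection: 0.81 × 0.95 = 0.7695
  Mirax infection: 0.07 × 0.29 = 0.0203
Bayes factor = 0.7695 / 0.0203 ≈ 37.9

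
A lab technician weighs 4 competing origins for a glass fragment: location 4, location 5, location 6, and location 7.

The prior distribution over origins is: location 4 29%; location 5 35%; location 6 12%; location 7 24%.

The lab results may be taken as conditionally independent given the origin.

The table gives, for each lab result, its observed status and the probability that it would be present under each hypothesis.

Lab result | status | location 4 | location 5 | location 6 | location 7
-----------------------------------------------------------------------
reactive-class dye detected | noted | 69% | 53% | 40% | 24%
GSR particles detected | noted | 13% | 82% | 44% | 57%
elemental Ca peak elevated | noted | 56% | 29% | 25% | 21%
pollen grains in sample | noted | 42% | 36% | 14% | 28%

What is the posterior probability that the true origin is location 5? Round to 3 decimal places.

By Bayes' rule with conditional independence, the unnormalized weight for each hypothesis is prior × ∏ likelihoods:
  location 4: 0.29 × 0.69 × 0.13 × 0.56 × 0.42 = 0.0061183
  location 5: 0.35 × 0.53 × 0.82 × 0.29 × 0.36 = 0.01588
  location 6: 0.12 × 0.40 × 0.44 × 0.25 × 0.14 = 0.0007392
  location 7: 0.24 × 0.24 × 0.57 × 0.21 × 0.28 = 0.0019305
The unnormalized weights sum to 0.024668.
P(location 5 | evidence) = 0.01588 / 0.024668 ≈ 0.644.

0.644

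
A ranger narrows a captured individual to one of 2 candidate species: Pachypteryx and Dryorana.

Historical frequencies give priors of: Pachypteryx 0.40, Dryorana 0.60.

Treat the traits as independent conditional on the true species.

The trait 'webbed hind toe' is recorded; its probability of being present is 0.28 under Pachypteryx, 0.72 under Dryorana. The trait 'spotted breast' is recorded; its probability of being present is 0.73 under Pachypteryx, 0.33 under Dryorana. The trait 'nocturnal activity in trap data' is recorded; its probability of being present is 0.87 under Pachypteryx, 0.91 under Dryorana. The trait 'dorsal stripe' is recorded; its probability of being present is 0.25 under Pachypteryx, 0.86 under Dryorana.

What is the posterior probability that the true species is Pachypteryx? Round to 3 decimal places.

Multiply each prior by the joint likelihood of the trait pattern:
  Pachypteryx: 0.40 × 0.28 × 0.73 × 0.87 × 0.25 = 0.017783
  Dryorana: 0.60 × 0.72 × 0.33 × 0.91 × 0.86 = 0.11157
Marginal likelihood of the evidence = 0.12935.
P(Pachypteryx | evidence) = 0.017783 / 0.12935 ≈ 0.137.

0.137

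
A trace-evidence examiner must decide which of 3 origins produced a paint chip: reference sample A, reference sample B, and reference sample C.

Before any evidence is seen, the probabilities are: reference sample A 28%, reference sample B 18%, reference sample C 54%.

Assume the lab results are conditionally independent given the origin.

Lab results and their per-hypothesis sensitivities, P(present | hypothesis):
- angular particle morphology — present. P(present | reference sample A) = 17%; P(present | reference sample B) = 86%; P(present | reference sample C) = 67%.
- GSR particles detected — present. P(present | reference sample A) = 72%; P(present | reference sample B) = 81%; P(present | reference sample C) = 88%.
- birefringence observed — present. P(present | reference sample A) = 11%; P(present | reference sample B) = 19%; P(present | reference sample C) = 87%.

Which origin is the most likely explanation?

reference sample C

For each hypothesis, the unnormalized posterior weight is prior × product of the lab result likelihoods:
  reference sample A: 0.28 × 0.17 × 0.72 × 0.11 = 0.0037699
  reference sample B: 0.18 × 0.86 × 0.81 × 0.19 = 0.023824
  reference sample C: 0.54 × 0.67 × 0.88 × 0.87 = 0.27699
Marginal likelihood of the evidence = 0.30459.
P(reference sample A | evidence) ≈ 0.0037699 / 0.30459 ≈ 0.012
P(reference sample B | evidence) ≈ 0.023824 / 0.30459 ≈ 0.078
P(reference sample C | evidence) ≈ 0.27699 / 0.30459 ≈ 0.909
The largest is 0.909, so reference sample C is most probable.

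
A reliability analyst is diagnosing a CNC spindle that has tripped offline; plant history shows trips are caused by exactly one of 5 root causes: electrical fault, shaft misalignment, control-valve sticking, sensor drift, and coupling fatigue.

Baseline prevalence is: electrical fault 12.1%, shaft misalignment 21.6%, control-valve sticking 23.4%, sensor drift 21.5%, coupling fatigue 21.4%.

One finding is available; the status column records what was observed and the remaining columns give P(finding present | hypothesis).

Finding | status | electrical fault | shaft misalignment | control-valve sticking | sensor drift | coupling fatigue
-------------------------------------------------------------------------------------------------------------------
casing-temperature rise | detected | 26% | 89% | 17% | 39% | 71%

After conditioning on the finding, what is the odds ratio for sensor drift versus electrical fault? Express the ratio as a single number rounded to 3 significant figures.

The normalizing constant cancels in an odds ratio, so compute prior × likelihood for the two hypotheses only:
  sensor drift: 0.215 × 0.39 = 0.08385
  electrical fault: 0.121 × 0.26 = 0.03146
Posterior odds = 0.08385 / 0.03146 ≈ 2.67.

2.67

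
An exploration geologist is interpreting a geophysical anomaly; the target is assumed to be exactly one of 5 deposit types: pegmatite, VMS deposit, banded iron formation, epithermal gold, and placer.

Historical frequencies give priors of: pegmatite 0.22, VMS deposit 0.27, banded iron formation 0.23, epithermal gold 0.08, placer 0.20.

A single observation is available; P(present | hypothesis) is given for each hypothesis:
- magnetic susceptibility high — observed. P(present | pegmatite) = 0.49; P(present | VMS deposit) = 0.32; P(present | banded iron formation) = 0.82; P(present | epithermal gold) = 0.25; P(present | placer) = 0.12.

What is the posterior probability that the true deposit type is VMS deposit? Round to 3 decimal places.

0.202

By Bayes' rule, the unnormalized weight for each hypothesis is prior × likelihood:
  pegmatite: 0.22 × 0.49 = 0.1078
  VMS deposit: 0.27 × 0.32 = 0.0864
  banded iron formation: 0.23 × 0.82 = 0.1886
  epithermal gold: 0.08 × 0.25 = 0.02
  placer: 0.20 × 0.12 = 0.024
Marginal likelihood of the evidence = 0.4268.
P(VMS deposit | evidence) = 0.0864 / 0.4268 ≈ 0.202.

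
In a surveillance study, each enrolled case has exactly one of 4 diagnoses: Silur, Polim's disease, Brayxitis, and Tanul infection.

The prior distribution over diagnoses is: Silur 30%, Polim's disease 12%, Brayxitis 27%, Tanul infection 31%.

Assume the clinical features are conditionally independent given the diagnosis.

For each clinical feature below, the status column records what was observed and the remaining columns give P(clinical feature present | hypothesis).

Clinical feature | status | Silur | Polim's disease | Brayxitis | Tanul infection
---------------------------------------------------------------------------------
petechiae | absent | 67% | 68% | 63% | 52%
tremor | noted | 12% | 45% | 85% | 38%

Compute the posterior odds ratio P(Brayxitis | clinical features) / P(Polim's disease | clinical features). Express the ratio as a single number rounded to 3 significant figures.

4.91

Unnormalized posterior weight (prior times the clinical feature likelihoods) for each of the two hypotheses (using 1 − P(present | H) for each absent clinical feature):
  Brayxitis: 0.27 × (1 − 0.63) × 0.85 = 0.084915
  Polim's disease: 0.12 × (1 − 0.68) × 0.45 = 0.01728
Posterior odds = 0.084915 / 0.01728 ≈ 4.91.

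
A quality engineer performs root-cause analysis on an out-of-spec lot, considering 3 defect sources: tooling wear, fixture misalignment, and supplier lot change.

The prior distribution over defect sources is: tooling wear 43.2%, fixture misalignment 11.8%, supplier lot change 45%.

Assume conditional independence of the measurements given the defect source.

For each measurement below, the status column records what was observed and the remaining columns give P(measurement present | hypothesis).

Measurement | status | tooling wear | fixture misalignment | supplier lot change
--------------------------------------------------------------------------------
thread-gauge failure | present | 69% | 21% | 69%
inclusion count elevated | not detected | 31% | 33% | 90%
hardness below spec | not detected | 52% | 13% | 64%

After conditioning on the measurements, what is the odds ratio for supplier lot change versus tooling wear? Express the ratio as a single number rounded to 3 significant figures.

The normalizing constant cancels in an odds ratio, so compute prior × likelihood for the two hypotheses only (using 1 − P(present | H) for each absent measurement):
  supplier lot change: 0.450 × 0.69 × (1 − 0.90) × (1 − 0.64) = 0.011178
  tooling wear: 0.432 × 0.69 × (1 − 0.31) × (1 − 0.52) = 0.098724
Odds(supplier lot change : tooling wear) = 0.011178 / 0.098724 ≈ 0.113.

0.113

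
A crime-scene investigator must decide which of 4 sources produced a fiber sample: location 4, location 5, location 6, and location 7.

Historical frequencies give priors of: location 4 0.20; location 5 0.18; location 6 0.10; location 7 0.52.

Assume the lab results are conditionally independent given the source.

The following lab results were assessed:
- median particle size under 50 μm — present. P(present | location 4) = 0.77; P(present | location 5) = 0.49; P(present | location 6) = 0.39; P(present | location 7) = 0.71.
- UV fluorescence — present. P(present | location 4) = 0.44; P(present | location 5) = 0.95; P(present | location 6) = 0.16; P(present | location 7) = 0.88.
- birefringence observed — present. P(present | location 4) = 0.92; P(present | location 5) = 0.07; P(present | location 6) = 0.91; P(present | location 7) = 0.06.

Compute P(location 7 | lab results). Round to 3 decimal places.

0.209

By Bayes' rule with conditional independence, the unnormalized weight for each hypothesis is prior × ∏ likelihoods:
  location 4: 0.20 × 0.77 × 0.44 × 0.92 = 0.062339
  location 5: 0.18 × 0.49 × 0.95 × 0.07 = 0.0058653
  location 6: 0.10 × 0.39 × 0.16 × 0.91 = 0.0056784
  location 7: 0.52 × 0.71 × 0.88 × 0.06 = 0.019494
Marginal likelihood of the evidence = 0.093377.
P(location 7 | evidence) = 0.019494 / 0.093377 ≈ 0.209.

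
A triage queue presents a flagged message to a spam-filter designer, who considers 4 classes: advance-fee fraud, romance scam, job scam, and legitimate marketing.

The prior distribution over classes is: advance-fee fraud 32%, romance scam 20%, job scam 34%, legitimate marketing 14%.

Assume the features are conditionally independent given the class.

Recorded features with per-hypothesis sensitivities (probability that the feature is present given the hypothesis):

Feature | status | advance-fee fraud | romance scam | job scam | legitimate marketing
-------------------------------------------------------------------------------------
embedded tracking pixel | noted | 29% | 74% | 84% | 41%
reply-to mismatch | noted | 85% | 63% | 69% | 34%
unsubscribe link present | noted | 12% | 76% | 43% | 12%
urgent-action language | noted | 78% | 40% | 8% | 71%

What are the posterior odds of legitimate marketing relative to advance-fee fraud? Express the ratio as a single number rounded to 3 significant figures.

The normalizing constant cancels in an odds ratio, so compute prior × likelihood for the two hypotheses only:
  legitimate marketing: 0.14 × 0.41 × 0.34 × 0.12 × 0.71 = 0.0016628
  advance-fee fraud: 0.32 × 0.29 × 0.85 × 0.12 × 0.78 = 0.0073832
Odds(legitimate marketing : advance-fee fraud) = 0.0016628 / 0.0073832 ≈ 0.225.

0.225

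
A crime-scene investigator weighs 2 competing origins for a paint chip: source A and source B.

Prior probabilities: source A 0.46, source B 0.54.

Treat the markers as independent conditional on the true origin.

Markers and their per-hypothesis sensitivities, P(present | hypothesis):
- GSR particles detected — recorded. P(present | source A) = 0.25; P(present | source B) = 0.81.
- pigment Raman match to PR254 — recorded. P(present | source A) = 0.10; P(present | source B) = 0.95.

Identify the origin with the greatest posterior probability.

By Bayes' rule with conditional independence, the unnormalized weight for each hypothesis is prior × ∏ likelihoods:
  source A: 0.46 × 0.25 × 0.10 = 0.0115
  source B: 0.54 × 0.81 × 0.95 = 0.41553
The unnormalized weights sum to 0.42703.
P(source A | evidence) ≈ 0.0115 / 0.42703 ≈ 0.027
P(source B | evidence) ≈ 0.41553 / 0.42703 ≈ 0.973
The largest is 0.973, so source B is most probable.

source B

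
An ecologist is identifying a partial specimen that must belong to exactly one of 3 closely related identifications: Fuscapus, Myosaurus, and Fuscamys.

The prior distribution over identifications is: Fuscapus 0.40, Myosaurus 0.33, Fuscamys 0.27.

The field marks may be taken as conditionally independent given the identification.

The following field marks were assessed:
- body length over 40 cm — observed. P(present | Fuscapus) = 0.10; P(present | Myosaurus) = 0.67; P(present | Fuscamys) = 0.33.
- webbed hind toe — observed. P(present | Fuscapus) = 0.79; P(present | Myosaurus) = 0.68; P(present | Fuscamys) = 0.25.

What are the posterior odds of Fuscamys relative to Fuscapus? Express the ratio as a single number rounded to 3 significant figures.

Posterior odds equal prior odds times the likelihood ratio; only the two competing hypotheses matter.
  Fuscamys: 0.27 × 0.33 × 0.25 = 0.022275
  Fuscapus: 0.40 × 0.10 × 0.79 = 0.0316
Odds(Fuscamys : Fuscapus) = 0.022275 / 0.0316 ≈ 0.705.

0.705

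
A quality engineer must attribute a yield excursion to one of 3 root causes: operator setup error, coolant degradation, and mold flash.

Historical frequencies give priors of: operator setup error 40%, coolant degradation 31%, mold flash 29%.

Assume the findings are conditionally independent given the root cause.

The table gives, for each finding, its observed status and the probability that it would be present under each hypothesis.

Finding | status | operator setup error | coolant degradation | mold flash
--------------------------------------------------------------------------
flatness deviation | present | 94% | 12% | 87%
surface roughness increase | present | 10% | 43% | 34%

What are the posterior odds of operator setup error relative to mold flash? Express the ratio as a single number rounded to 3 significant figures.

Posterior odds equal prior odds times the likelihood ratio; only the two competing hypotheses matter.
  operator setup error: 0.40 × 0.94 × 0.10 = 0.0376
  mold flash: 0.29 × 0.87 × 0.34 = 0.085782
Odds(operator setup error : mold flash) = 0.0376 / 0.085782 ≈ 0.438.

0.438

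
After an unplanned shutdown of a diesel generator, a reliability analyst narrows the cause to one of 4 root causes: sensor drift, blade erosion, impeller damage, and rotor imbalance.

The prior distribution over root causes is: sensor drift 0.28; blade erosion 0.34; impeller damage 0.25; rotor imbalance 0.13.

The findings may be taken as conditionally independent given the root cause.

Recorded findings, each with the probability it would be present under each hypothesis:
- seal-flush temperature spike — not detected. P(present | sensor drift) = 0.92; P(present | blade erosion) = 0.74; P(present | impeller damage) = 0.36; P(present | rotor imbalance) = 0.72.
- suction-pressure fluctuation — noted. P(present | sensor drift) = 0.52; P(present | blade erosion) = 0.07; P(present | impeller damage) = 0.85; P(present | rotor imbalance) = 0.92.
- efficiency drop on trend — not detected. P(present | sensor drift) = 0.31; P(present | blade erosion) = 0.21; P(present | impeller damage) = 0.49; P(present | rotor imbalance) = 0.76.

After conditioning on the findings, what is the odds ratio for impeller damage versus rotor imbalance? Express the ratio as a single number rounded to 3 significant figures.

Posterior odds equal prior odds times the likelihood ratio; only the two competing hypotheses matter (using 1 − P(present | H) for each absent finding).
  impeller damage: 0.25 × (1 − 0.36) × 0.85 × (1 − 0.49) = 0.06936
  rotor imbalance: 0.13 × (1 − 0.72) × 0.92 × (1 − 0.76) = 0.0080371
Posterior odds = 0.06936 / 0.0080371 ≈ 8.63.

8.63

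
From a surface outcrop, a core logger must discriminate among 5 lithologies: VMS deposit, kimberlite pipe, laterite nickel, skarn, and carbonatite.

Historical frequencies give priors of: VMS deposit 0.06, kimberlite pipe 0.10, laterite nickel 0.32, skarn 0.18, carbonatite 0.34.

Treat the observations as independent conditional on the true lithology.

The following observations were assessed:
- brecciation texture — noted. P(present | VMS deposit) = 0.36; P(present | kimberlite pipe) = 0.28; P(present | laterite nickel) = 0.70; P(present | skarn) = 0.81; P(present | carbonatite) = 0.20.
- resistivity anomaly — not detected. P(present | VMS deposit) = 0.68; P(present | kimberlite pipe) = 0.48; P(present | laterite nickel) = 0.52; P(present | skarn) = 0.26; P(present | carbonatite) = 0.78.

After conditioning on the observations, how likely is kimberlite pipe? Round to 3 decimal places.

Multiply each prior by the joint likelihood of the evidence pattern (using 1 − P(present | H) for each absent observation):
  VMS deposit: 0.06 × 0.36 × (1 − 0.68) = 0.006912
  kimberlite pipe: 0.10 × 0.28 × (1 − 0.48) = 0.01456
  laterite nickel: 0.32 × 0.70 × (1 − 0.52) = 0.10752
  skarn: 0.18 × 0.81 × (1 − 0.26) = 0.10789
  carbonatite: 0.34 × 0.20 × (1 − 0.78) = 0.01496
Marginal likelihood of the evidence = 0.25184.
P(kimberlite pipe | evidence) = 0.01456 / 0.25184 ≈ 0.058.

0.058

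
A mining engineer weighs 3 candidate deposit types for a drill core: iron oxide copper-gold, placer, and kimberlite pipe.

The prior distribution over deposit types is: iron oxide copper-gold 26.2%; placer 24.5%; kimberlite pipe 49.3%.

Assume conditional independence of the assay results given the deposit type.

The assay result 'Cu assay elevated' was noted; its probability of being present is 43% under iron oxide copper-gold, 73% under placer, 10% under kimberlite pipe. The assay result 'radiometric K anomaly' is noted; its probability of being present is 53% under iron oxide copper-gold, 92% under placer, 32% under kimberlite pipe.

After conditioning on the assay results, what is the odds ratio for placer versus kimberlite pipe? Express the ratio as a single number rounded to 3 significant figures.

The normalizing constant cancels in an odds ratio, so compute prior × likelihood for the two hypotheses only:
  placer: 0.245 × 0.73 × 0.92 = 0.16454
  kimberlite pipe: 0.493 × 0.10 × 0.32 = 0.015776
Odds(placer : kimberlite pipe) = 0.16454 / 0.015776 ≈ 10.4.

10.4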